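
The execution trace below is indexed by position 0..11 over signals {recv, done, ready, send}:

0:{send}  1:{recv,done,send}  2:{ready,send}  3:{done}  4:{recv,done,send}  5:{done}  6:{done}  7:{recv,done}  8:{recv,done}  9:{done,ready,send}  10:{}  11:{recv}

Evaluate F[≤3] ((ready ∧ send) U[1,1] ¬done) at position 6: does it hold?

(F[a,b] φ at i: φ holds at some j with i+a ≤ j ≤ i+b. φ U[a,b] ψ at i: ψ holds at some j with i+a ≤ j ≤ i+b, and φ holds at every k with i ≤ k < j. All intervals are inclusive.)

Holds

Check ((ready ∧ send) U[1,1] ¬done) at each j in [6,9]:
  j=6: fails
  j=7: fails
  j=8: fails
  j=9: holds
Found at j=9 → formula holds.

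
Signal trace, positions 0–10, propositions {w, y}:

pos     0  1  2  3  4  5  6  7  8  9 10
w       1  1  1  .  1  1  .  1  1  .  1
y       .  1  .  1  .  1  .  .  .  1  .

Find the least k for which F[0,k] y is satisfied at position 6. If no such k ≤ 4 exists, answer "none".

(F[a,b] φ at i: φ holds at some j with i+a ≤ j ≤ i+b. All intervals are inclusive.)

Scan j = 6,7,… for y:
  j=6: fails
  j=7: fails
  j=8: fails
  j=9: holds
First hit at j=9, so smallest k = 9-6 = 3.

3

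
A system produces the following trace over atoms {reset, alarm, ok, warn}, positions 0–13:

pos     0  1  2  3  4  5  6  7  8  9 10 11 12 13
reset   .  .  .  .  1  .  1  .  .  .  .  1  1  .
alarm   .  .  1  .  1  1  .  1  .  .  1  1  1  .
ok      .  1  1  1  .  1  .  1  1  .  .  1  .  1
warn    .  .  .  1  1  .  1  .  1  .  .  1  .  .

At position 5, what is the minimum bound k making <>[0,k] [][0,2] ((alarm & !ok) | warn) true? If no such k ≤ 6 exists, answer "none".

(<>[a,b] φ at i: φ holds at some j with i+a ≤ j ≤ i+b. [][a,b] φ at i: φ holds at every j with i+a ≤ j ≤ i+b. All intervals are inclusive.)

5

Scan j = 5,6,… for [][0,2] ((alarm & !ok) | warn):
  j=5: fails
  j=6: fails
  j=7: fails
  j=8: fails
  j=9: fails
  j=10: holds
First hit at j=10, so smallest k = 10-5 = 5.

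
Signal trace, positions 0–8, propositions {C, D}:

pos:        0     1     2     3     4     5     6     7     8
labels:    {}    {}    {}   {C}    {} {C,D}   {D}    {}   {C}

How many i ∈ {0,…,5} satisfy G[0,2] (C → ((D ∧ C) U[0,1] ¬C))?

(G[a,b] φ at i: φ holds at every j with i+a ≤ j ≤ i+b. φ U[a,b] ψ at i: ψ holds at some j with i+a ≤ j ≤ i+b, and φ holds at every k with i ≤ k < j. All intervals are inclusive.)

Evaluate at each i in [0,5]:
  i=0: ✓ (all of [0,2])
  i=1: ✗ (fails at j=3)
  i=2: ✗ (fails at j=3)
  i=3: ✗ (fails at j=3)
  i=4: ✓ (all of [4,6])
  i=5: ✓ (all of [5,7])
Positions where it holds: {0, 4, 5} → 3.

3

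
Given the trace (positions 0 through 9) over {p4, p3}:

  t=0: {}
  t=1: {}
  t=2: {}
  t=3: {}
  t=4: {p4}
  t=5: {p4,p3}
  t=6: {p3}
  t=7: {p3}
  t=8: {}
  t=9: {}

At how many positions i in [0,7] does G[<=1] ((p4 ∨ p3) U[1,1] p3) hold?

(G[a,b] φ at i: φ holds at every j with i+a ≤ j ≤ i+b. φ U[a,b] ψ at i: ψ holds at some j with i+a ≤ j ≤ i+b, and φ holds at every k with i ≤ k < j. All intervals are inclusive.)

Evaluate at each i in [0,7]:
  i=0: ✗ (fails at j=0)
  i=1: ✗ (fails at j=1)
  i=2: ✗ (fails at j=2)
  i=3: ✗ (fails at j=3)
  i=4: ✓ (all of [4,5])
  i=5: ✓ (all of [5,6])
  i=6: ✗ (fails at j=7)
  i=7: ✗ (fails at j=7)
Positions where it holds: {4, 5} → 2.

2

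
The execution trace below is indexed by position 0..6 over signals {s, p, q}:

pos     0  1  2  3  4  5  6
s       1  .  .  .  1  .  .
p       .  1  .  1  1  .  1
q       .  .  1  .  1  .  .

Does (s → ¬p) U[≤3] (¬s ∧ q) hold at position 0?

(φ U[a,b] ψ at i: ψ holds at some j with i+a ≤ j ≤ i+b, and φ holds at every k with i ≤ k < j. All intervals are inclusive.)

True

Need some j in [0,3] with (¬s ∧ q), and (s → ¬p) at every k in [0,j-1].
  j=0: (¬s ∧ q) false.
  j=1: (¬s ∧ q) false.
  j=2: (¬s ∧ q) holds; (s → ¬p) holds at every k in [0,1] → satisfied.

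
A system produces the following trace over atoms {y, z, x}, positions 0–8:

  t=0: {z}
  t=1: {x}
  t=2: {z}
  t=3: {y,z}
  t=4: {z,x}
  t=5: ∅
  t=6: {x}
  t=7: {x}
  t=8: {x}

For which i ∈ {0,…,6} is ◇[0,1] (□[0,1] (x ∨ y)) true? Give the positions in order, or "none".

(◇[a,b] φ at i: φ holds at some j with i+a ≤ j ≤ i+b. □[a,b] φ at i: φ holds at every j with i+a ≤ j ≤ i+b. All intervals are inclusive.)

2, 3, 5, 6

Evaluate at each i in [0,6]:
  i=0: ✗ (none in [0,1])
  i=1: ✗ (none in [1,2])
  i=2: ✓ (witness j=3)
  i=3: ✓ (witness j=3)
  i=4: ✗ (none in [4,5])
  i=5: ✓ (witness j=6)
  i=6: ✓ (witness j=6)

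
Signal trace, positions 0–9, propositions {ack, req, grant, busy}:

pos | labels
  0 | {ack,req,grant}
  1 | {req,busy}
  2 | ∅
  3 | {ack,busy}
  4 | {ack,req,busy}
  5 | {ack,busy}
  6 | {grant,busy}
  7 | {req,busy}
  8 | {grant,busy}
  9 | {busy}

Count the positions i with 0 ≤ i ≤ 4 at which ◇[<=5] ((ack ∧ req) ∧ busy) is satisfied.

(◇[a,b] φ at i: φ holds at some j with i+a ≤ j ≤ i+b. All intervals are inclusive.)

Evaluate at each i in [0,4]:
  i=0: ✓ (witness j=4)
  i=1: ✓ (witness j=4)
  i=2: ✓ (witness j=4)
  i=3: ✓ (witness j=4)
  i=4: ✓ (witness j=4)
Positions where it holds: {0, 1, 2, 3, 4} → 5.

5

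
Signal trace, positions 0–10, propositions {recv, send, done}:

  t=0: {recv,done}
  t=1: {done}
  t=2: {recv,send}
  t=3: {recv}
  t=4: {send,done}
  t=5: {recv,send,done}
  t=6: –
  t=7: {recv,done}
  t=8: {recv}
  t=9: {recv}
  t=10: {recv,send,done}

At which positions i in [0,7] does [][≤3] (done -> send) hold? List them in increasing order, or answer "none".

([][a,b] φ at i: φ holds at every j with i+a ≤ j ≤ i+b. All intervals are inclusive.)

2, 3

Evaluate at each i in [0,7]:
  i=0: ✗ (fails at j=0)
  i=1: ✗ (fails at j=1)
  i=2: ✓ (all of [2,5])
  i=3: ✓ (all of [3,6])
  i=4: ✗ (fails at j=7)
  i=5: ✗ (fails at j=7)
  i=6: ✗ (fails at j=7)
  i=7: ✗ (fails at j=7)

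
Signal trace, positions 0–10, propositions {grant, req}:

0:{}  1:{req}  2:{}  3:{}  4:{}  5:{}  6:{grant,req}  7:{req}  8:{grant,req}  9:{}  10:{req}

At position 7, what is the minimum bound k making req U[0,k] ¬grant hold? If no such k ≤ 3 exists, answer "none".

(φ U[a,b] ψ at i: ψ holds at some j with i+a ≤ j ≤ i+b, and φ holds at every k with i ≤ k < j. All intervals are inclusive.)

0

Need earliest j ≥ 7 with ¬grant, and req at every k in [7,j-1].
  j=7: rhs holds (empty prefix). k = 0.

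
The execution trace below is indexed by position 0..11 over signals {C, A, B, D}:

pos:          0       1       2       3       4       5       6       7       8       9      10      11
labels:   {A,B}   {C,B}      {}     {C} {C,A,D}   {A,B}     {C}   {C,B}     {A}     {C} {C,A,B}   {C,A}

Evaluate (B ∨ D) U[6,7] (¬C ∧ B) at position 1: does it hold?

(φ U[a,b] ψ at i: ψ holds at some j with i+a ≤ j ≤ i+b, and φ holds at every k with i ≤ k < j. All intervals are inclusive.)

Does not hold

Need some j in [7,8] with (¬C ∧ B), and (B ∨ D) at every k in [1,j-1].
  j=7: (¬C ∧ B) false.
  j=8: (¬C ∧ B) false.
No j in the window works → until fails.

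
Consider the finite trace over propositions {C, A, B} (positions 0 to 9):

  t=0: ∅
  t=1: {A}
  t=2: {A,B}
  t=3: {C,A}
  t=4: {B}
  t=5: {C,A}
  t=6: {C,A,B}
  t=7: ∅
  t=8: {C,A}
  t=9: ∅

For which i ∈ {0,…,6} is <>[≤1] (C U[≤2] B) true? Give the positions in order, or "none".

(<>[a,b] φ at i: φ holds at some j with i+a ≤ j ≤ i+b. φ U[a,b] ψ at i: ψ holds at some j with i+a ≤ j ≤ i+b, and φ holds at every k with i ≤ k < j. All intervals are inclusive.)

Evaluate at each i in [0,6]:
  i=0: ✗ (none in [0,1])
  i=1: ✓ (witness j=2)
  i=2: ✓ (witness j=2)
  i=3: ✓ (witness j=3)
  i=4: ✓ (witness j=4)
  i=5: ✓ (witness j=5)
  i=6: ✓ (witness j=6)

1, 2, 3, 4, 5, 6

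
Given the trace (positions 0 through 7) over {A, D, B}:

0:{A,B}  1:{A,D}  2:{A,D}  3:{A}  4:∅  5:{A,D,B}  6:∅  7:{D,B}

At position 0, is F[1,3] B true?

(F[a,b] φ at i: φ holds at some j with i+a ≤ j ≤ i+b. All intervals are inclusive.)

Check B at each j in [1,3]:
  j=1: false
  j=2: false
  j=3: false
No position in the window satisfies it → formula fails.

False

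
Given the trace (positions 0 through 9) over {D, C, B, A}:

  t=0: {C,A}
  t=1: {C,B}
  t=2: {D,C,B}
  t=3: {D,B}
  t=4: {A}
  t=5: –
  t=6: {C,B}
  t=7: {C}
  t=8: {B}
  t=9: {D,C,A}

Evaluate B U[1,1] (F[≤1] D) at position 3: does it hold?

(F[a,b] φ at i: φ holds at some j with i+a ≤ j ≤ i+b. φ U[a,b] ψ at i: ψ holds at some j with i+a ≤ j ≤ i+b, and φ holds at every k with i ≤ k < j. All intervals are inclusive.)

Need some j in [4,4] with F[≤1] D, and B at every k in [3,j-1].
  j=4: F[≤1] D — fails (none in [4,5]).
No j in the window works → until fails.

No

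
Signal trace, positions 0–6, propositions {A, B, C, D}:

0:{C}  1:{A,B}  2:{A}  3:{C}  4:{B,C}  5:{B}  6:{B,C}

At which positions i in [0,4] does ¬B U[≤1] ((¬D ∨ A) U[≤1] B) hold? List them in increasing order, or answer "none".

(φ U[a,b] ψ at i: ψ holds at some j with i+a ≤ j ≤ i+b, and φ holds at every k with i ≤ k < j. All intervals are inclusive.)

0, 1, 2, 3, 4

Evaluate at each i in [0,4]:
  i=0: ✓ (rhs at j=0)
  i=1: ✓ (rhs at j=1)
  i=2: ✓ (rhs at j=3; lhs holds on [2,2])
  i=3: ✓ (rhs at j=3)
  i=4: ✓ (rhs at j=4)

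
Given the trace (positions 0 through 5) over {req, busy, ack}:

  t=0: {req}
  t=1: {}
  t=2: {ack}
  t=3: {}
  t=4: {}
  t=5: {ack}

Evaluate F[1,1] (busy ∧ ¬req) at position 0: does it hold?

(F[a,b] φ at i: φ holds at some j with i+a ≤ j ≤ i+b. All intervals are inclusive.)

False

Check (busy ∧ ¬req) at each j in [1,1]:
  j=1: false
No position in the window satisfies it → formula fails.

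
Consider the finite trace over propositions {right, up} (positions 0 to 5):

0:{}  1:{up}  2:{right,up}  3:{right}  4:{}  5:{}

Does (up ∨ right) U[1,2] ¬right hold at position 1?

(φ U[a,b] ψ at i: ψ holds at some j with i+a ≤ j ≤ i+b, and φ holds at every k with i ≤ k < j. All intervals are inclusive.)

False

Need some j in [2,3] with ¬right, and (up ∨ right) at every k in [1,j-1].
  j=2: ¬right false.
  j=3: ¬right false.
No j in the window works → until fails.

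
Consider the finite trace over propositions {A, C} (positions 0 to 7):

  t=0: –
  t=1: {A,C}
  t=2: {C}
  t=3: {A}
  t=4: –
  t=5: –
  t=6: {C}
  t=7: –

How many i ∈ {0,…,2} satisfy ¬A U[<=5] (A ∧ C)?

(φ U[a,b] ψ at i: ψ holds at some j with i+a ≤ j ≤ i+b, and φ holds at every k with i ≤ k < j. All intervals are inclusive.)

Evaluate at each i in [0,2]:
  i=0: ✓ (rhs at j=1; lhs holds on [0,0])
  i=1: ✓ (rhs at j=1)
  i=2: ✗ (no rhs in [2,7])
Positions where it holds: {0, 1} → 2.

2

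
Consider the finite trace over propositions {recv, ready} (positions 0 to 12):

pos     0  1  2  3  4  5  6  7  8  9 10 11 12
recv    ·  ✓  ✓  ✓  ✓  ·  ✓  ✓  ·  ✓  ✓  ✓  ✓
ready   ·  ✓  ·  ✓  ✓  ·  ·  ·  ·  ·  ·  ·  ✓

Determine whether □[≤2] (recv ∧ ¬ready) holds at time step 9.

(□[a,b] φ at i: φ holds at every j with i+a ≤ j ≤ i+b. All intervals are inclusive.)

Check (recv ∧ ¬ready) at every j in [9,11]:
  j=9: true
  j=10: true
  j=11: true
All positions satisfy it → formula holds.

Yes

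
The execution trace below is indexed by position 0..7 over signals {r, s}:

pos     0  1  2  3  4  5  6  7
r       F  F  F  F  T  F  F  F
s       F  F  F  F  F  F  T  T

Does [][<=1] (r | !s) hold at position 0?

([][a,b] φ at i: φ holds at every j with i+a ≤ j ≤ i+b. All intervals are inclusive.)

Yes

Check (r | !s) at every j in [0,1]:
  j=0: true
  j=1: true
All positions satisfy it → formula holds.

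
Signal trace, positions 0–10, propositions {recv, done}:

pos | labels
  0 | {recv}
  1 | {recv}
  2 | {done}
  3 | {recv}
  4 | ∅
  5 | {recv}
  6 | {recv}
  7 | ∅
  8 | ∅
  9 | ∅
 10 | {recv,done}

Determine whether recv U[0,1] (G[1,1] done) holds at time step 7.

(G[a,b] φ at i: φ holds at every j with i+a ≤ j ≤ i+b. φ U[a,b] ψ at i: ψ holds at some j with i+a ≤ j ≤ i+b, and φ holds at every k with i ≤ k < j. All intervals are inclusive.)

Need some j in [7,8] with G[1,1] done, and recv at every k in [7,j-1].
  j=7: G[1,1] done — fails at 8.
  j=8: G[1,1] done — fails at 9.
No j in the window works → until fails.

No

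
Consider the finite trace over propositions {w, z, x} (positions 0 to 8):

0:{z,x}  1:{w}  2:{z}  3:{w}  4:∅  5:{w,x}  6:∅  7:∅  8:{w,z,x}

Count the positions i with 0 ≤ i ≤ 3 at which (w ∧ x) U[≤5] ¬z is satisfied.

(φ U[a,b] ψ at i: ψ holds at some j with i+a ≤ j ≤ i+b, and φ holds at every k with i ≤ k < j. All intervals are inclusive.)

Evaluate at each i in [0,3]:
  i=0: ✗ (lhs fails at k=0 before rhs at j=1)
  i=1: ✓ (rhs at j=1)
  i=2: ✗ (lhs fails at k=2 before rhs at j=3)
  i=3: ✓ (rhs at j=3)
Positions where it holds: {1, 3} → 2.

2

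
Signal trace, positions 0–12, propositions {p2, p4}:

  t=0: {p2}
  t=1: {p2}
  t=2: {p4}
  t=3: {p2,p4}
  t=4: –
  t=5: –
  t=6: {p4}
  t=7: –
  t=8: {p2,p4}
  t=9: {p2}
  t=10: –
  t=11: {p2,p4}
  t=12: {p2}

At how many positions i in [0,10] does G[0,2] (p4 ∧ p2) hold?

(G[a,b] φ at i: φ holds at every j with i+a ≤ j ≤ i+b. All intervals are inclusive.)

Evaluate at each i in [0,10]:
  i=0: ✗ (fails at j=0)
  i=1: ✗ (fails at j=1)
  i=2: ✗ (fails at j=2)
  i=3: ✗ (fails at j=4)
  i=4: ✗ (fails at j=4)
  i=5: ✗ (fails at j=5)
  i=6: ✗ (fails at j=6)
  i=7: ✗ (fails at j=7)
  i=8: ✗ (fails at j=9)
  i=9: ✗ (fails at j=9)
  i=10: ✗ (fails at j=10)
Positions where it holds: {} → 0.

0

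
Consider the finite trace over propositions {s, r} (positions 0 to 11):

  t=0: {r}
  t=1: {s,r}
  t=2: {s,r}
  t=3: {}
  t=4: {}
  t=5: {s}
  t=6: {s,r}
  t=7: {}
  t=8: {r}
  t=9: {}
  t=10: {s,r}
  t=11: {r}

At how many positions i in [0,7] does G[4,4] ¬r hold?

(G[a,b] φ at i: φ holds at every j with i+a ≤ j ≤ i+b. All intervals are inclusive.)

Evaluate at each i in [0,7]:
  i=0: ✓ (all of [4,4])
  i=1: ✓ (all of [5,5])
  i=2: ✗ (fails at j=6)
  i=3: ✓ (all of [7,7])
  i=4: ✗ (fails at j=8)
  i=5: ✓ (all of [9,9])
  i=6: ✗ (fails at j=10)
  i=7: ✗ (fails at j=11)
Positions where it holds: {0, 1, 3, 5} → 4.

4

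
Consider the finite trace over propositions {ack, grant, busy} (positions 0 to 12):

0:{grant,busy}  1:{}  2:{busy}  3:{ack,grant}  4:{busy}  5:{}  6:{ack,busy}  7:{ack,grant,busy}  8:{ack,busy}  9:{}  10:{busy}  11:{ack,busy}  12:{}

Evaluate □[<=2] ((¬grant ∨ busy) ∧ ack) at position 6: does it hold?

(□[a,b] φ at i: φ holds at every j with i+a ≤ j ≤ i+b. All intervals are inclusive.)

Yes

Check ((¬grant ∨ busy) ∧ ack) at every j in [6,8]:
  j=6: true
  j=7: true
  j=8: true
All positions satisfy it → formula holds.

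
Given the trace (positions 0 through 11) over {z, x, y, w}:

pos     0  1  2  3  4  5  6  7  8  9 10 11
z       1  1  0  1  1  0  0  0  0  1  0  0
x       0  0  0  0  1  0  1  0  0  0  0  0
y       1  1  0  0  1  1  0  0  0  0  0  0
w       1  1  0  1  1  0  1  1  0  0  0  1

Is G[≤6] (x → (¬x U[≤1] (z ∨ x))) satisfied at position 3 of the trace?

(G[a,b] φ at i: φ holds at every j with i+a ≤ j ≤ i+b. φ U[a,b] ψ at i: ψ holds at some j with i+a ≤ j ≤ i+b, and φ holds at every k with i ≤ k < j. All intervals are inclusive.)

Check (x → (¬x U[≤1] (z ∨ x))) at every j in [3,9]:
  j=3: antecedent false → ✓
  j=4: antecedent true; consequent holds → ✓
  j=5: antecedent false → ✓
  j=6: antecedent true; consequent holds → ✓
  j=7: antecedent false → ✓
  j=8: antecedent false → ✓
  j=9: antecedent false → ✓
All positions satisfy it → formula holds.

True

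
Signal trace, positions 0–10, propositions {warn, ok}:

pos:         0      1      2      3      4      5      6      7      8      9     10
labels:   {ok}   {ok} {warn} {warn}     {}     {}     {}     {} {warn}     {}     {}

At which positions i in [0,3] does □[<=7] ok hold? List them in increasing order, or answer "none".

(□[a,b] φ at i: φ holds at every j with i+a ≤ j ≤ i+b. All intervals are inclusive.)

none

Evaluate at each i in [0,3]:
  i=0: ✗ (fails at j=2)
  i=1: ✗ (fails at j=2)
  i=2: ✗ (fails at j=2)
  i=3: ✗ (fails at j=3)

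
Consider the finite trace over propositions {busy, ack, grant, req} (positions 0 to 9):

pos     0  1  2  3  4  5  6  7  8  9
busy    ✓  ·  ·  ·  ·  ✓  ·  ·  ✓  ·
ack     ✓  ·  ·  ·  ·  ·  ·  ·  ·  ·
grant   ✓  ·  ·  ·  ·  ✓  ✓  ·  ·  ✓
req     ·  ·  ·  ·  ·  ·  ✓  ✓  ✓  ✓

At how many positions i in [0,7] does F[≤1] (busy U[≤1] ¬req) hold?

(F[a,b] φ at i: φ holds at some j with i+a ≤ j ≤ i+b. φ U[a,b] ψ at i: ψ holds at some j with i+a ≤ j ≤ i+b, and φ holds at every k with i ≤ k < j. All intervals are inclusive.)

Evaluate at each i in [0,7]:
  i=0: ✓ (witness j=0)
  i=1: ✓ (witness j=1)
  i=2: ✓ (witness j=2)
  i=3: ✓ (witness j=3)
  i=4: ✓ (witness j=4)
  i=5: ✓ (witness j=5)
  i=6: ✗ (none in [6,7])
  i=7: ✗ (none in [7,8])
Positions where it holds: {0, 1, 2, 3, 4, 5} → 6.

6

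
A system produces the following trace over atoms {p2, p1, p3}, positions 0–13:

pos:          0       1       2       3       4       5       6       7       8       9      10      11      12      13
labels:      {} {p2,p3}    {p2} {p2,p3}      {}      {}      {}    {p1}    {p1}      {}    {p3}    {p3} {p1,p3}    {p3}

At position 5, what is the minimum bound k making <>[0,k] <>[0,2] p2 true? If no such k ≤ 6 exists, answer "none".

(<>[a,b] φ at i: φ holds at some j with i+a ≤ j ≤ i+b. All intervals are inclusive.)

none

Scan j = 5,6,… for <>[0,2] p2:
  j=5: fails
  j=6: fails
  j=7: fails
  j=8: fails
  j=9: fails
  j=10: fails
  j=11: fails
No j in [5,11] satisfies it → none.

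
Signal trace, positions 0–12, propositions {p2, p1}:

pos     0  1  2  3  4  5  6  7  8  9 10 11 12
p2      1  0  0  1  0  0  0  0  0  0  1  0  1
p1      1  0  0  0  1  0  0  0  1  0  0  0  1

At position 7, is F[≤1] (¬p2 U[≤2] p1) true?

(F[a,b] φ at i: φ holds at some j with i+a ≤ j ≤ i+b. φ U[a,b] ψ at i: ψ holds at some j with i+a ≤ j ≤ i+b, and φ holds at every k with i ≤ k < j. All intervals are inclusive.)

Check (¬p2 U[≤2] p1) at each j in [7,8]:
  j=7: holds
  j=8: holds
Found at j=7 → formula holds.

Yes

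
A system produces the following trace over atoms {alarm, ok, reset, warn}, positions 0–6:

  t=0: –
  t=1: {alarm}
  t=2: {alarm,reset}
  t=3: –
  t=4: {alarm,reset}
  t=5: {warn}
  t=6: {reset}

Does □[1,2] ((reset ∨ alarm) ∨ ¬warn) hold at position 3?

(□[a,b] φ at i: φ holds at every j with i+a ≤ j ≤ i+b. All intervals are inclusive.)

Check ((reset ∨ alarm) ∨ ¬warn) at every j in [4,5]:
  j=4: true
  j=5: false
Fails at j=5 → formula fails.

False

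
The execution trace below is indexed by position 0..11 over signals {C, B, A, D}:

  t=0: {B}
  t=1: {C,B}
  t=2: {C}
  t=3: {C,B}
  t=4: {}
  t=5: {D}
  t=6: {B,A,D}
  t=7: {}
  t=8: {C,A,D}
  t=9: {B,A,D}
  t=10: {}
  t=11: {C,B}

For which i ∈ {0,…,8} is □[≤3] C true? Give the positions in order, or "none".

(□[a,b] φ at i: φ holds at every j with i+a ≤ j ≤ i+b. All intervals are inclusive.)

none

Evaluate at each i in [0,8]:
  i=0: ✗ (fails at j=0)
  i=1: ✗ (fails at j=4)
  i=2: ✗ (fails at j=4)
  i=3: ✗ (fails at j=4)
  i=4: ✗ (fails at j=4)
  i=5: ✗ (fails at j=5)
  i=6: ✗ (fails at j=6)
  i=7: ✗ (fails at j=7)
  i=8: ✗ (fails at j=9)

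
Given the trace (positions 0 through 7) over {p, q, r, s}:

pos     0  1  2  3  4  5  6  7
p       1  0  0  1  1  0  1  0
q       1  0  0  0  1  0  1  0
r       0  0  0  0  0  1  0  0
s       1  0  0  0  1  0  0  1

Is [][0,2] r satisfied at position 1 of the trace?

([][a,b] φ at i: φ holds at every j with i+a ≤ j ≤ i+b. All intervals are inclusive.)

Check r at every j in [1,3]:
  j=1: false
  j=2: false
  j=3: false
Fails at j=1 → formula fails.

No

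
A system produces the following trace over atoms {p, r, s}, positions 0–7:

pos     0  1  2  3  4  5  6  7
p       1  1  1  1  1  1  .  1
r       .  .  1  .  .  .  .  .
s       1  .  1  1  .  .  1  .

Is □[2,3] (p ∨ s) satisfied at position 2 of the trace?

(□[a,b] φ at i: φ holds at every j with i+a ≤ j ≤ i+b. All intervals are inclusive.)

Check (p ∨ s) at every j in [4,5]:
  j=4: true
  j=5: true
All positions satisfy it → formula holds.

Yes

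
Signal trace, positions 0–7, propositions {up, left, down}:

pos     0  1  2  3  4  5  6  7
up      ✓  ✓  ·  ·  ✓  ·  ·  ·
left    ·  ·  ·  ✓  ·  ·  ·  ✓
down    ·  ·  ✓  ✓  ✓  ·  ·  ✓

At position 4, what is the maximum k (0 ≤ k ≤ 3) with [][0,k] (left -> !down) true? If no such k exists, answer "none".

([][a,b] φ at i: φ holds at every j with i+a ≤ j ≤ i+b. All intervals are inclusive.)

2

(left -> !down) must hold from j=4 onward; find where it first fails.
  j=4: holds
  j=5: holds
  j=6: holds
  j=7: fails
Holds on [4,6], so largest k = 2.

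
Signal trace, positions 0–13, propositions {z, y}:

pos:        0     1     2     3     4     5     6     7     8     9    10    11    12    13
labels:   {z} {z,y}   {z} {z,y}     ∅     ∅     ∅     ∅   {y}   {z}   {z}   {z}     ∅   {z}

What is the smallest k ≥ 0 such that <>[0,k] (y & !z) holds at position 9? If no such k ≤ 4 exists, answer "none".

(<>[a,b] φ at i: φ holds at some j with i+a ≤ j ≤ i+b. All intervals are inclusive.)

none

Scan j = 9,10,… for (y & !z):
  j=9: fails
  j=10: fails
  j=11: fails
  j=12: fails
  j=13: fails
No j in [9,13] satisfies it → none.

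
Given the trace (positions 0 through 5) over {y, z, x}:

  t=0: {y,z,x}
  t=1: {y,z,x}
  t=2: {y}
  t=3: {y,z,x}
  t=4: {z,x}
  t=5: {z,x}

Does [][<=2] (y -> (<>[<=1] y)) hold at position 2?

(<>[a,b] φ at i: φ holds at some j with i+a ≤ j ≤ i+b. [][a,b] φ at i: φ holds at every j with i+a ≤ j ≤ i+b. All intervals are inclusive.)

Check (y -> (<>[<=1] y)) at every j in [2,4]:
  j=2: antecedent true; consequent holds (witness at 2) → ✓
  j=3: antecedent true; consequent holds (witness at 3) → ✓
  j=4: antecedent false → ✓
All positions satisfy it → formula holds.

Yes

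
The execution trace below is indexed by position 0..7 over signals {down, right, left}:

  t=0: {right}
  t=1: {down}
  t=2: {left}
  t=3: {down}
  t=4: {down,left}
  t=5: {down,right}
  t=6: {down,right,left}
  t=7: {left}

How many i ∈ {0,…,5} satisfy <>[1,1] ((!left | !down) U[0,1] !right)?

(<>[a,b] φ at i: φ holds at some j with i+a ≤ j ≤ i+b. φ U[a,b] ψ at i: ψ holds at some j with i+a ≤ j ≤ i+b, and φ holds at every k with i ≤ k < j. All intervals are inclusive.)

4

Evaluate at each i in [0,5]:
  i=0: ✓ (witness j=1)
  i=1: ✓ (witness j=2)
  i=2: ✓ (witness j=3)
  i=3: ✓ (witness j=4)
  i=4: ✗ (none in [5,5])
  i=5: ✗ (none in [6,6])
Positions where it holds: {0, 1, 2, 3} → 4.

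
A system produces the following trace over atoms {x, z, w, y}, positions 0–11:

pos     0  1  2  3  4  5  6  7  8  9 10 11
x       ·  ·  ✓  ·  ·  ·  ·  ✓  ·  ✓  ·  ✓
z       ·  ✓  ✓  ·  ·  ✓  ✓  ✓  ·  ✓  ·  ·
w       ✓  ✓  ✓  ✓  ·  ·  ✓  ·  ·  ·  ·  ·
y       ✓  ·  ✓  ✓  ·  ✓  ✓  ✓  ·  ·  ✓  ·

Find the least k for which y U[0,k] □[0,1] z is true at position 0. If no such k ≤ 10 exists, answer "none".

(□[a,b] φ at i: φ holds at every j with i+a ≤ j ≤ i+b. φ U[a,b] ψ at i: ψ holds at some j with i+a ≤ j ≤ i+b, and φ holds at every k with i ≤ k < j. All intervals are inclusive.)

Need earliest j ≥ 0 with □[0,1] z, and y at every k in [0,j-1].
  j=0: rhs fails.
  j=1: rhs holds; lhs holds on [0,0]. k = 1.

1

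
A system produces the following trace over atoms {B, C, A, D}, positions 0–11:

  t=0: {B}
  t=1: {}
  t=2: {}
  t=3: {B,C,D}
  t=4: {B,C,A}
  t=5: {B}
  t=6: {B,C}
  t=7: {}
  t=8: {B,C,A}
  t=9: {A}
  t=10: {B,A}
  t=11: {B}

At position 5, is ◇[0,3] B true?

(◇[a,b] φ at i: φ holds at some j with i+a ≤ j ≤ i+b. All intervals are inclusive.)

Holds

Check B at each j in [5,8]:
  j=5: true
  j=6: true
  j=7: false
  j=8: true
Found at j=5 → formula holds.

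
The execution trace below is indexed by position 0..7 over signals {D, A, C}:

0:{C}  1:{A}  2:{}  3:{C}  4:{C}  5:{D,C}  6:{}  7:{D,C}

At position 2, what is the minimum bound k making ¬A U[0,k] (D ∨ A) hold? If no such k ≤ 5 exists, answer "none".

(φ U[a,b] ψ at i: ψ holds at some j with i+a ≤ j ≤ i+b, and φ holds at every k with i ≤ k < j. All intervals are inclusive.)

3

Need earliest j ≥ 2 with (D ∨ A), and ¬A at every k in [2,j-1].
  j=2: rhs fails.
  j=3: rhs fails.
  j=4: rhs fails.
  j=5: rhs holds; lhs holds on [2,4]. k = 3.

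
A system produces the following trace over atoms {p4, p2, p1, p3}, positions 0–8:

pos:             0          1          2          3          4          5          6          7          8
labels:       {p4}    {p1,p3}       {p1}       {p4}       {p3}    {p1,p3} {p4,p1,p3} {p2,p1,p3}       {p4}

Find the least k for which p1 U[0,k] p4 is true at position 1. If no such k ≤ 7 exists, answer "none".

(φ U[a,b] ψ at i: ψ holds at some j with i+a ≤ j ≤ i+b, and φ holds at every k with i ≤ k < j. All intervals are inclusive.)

Need earliest j ≥ 1 with p4, and p1 at every k in [1,j-1].
  j=1: rhs fails.
  j=2: rhs fails.
  j=3: rhs holds; lhs holds on [1,2]. k = 2.

2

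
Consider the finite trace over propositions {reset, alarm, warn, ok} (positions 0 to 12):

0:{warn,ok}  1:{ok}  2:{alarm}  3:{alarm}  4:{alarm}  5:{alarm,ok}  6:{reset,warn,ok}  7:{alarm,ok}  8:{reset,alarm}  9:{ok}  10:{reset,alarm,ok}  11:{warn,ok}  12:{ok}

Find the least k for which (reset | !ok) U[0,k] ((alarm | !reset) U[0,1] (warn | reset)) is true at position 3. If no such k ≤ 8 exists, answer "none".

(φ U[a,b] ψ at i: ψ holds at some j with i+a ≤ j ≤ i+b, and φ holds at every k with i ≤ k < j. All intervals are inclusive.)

Need earliest j ≥ 3 with ((alarm | !reset) U[0,1] (warn | reset)), and (reset | !ok) at every k in [3,j-1].
  j=3: rhs fails.
  j=4: rhs fails.
  j=5: rhs holds; lhs holds on [3,4]. k = 2.

2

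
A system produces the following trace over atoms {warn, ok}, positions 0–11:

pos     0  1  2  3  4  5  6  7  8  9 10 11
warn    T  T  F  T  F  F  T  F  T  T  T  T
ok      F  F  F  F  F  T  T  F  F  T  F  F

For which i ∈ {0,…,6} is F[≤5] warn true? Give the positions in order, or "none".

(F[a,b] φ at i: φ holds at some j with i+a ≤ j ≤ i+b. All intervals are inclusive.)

Evaluate at each i in [0,6]:
  i=0: ✓ (witness j=0)
  i=1: ✓ (witness j=1)
  i=2: ✓ (witness j=3)
  i=3: ✓ (witness j=3)
  i=4: ✓ (witness j=6)
  i=5: ✓ (witness j=6)
  i=6: ✓ (witness j=6)

0, 1, 2, 3, 4, 5, 6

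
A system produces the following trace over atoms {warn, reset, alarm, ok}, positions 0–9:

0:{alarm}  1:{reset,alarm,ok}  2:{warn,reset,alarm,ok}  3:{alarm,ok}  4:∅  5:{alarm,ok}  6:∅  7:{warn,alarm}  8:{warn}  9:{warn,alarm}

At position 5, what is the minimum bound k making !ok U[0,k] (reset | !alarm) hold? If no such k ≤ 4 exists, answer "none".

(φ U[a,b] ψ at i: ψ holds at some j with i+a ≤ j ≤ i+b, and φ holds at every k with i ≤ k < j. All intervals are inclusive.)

none

Need earliest j ≥ 5 with (reset | !alarm), and !ok at every k in [5,j-1].
  j=5: rhs fails.
  j=6: rhs holds but lhs fails at k=5.
  j=7: rhs fails.
  j=8: rhs holds but lhs fails at k=5.
  j=9: rhs fails.
No witness within the range → none.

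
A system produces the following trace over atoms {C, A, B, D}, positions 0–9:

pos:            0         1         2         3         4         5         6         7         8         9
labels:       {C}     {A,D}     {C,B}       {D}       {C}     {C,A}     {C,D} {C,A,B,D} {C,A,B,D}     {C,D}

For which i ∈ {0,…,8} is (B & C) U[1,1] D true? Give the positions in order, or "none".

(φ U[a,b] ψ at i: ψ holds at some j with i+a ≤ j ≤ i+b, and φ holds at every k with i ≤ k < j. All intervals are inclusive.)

2, 7, 8

Evaluate at each i in [0,8]:
  i=0: ✗ (lhs fails at k=0 before rhs at j=1)
  i=1: ✗ (no rhs in [2,2])
  i=2: ✓ (rhs at j=3; lhs holds on [2,2])
  i=3: ✗ (no rhs in [4,4])
  i=4: ✗ (no rhs in [5,5])
  i=5: ✗ (lhs fails at k=5 before rhs at j=6)
  i=6: ✗ (lhs fails at k=6 before rhs at j=7)
  i=7: ✓ (rhs at j=8; lhs holds on [7,7])
  i=8: ✓ (rhs at j=9; lhs holds on [8,8])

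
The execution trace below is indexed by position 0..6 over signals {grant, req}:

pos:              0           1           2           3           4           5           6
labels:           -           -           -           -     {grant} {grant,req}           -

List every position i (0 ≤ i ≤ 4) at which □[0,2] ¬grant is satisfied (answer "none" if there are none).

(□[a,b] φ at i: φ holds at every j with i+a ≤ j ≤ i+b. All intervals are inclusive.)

Evaluate at each i in [0,4]:
  i=0: ✓ (all of [0,2])
  i=1: ✓ (all of [1,3])
  i=2: ✗ (fails at j=4)
  i=3: ✗ (fails at j=4)
  i=4: ✗ (fails at j=4)

0, 1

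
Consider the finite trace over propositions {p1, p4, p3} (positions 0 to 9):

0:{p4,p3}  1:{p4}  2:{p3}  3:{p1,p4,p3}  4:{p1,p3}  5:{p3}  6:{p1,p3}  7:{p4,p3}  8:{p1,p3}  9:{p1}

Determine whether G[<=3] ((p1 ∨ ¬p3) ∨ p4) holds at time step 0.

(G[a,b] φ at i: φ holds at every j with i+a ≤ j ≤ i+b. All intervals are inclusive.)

No

Check ((p1 ∨ ¬p3) ∨ p4) at every j in [0,3]:
  j=0: true
  j=1: true
  j=2: false
  j=3: true
Fails at j=2 → formula fails.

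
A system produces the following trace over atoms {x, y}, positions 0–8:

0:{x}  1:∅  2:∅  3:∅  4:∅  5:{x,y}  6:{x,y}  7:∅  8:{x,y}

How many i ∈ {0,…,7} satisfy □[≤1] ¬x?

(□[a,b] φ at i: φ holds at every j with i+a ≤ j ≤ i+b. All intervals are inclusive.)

3

Evaluate at each i in [0,7]:
  i=0: ✗ (fails at j=0)
  i=1: ✓ (all of [1,2])
  i=2: ✓ (all of [2,3])
  i=3: ✓ (all of [3,4])
  i=4: ✗ (fails at j=5)
  i=5: ✗ (fails at j=5)
  i=6: ✗ (fails at j=6)
  i=7: ✗ (fails at j=8)
Positions where it holds: {1, 2, 3} → 3.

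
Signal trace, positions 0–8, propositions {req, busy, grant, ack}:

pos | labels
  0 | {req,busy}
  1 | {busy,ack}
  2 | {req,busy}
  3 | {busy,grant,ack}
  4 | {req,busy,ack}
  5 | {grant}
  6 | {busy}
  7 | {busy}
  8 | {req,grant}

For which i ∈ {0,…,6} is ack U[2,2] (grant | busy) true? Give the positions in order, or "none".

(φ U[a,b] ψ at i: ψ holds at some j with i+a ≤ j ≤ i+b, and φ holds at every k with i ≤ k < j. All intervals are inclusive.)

3

Evaluate at each i in [0,6]:
  i=0: ✗ (lhs fails at k=0 before rhs at j=2)
  i=1: ✗ (lhs fails at k=2 before rhs at j=3)
  i=2: ✗ (lhs fails at k=2 before rhs at j=4)
  i=3: ✓ (rhs at j=5; lhs holds on [3,4])
  i=4: ✗ (lhs fails at k=5 before rhs at j=6)
  i=5: ✗ (lhs fails at k=5 before rhs at j=7)
  i=6: ✗ (lhs fails at k=6 before rhs at j=8)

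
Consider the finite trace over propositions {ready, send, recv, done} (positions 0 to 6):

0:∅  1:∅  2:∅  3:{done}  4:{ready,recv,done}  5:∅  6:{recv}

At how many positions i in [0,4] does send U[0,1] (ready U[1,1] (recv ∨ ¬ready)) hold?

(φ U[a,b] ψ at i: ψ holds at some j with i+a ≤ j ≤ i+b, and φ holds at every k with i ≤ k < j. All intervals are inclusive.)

Evaluate at each i in [0,4]:
  i=0: ✗ (no rhs in [0,1])
  i=1: ✗ (no rhs in [1,2])
  i=2: ✗ (no rhs in [2,3])
  i=3: ✗ (lhs fails at k=3 before rhs at j=4)
  i=4: ✓ (rhs at j=4)
Positions where it holds: {4} → 1.

1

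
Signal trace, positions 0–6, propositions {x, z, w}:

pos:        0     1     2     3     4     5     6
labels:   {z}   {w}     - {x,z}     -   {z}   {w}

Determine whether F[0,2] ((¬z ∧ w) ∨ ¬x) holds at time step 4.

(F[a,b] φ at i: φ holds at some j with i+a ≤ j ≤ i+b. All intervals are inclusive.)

Check ((¬z ∧ w) ∨ ¬x) at each j in [4,6]:
  j=4: true
  j=5: true
  j=6: true
Found at j=4 → formula holds.

True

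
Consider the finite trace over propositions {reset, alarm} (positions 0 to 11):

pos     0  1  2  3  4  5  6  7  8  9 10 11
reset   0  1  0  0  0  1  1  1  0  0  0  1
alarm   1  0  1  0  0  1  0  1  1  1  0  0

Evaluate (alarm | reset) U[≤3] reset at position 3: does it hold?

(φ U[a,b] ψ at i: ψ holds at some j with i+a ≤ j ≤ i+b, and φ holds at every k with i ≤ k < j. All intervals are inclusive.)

Does not hold

Need some j in [3,6] with reset, and (alarm | reset) at every k in [3,j-1].
  j=3: reset false.
  j=4: reset false.
  j=5: reset holds, but (alarm | reset) fails at k=3 → not this j.
  j=6: reset holds, but (alarm | reset) fails at k=3 → not this j.
No j in the window works → until fails.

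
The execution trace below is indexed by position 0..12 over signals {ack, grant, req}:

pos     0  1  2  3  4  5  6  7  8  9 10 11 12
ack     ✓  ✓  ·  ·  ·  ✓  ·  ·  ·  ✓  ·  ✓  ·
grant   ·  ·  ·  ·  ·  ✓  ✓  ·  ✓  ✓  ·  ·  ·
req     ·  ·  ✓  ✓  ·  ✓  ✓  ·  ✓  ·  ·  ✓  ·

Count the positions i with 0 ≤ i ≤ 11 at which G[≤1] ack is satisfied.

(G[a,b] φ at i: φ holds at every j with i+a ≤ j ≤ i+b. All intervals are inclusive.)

1

Evaluate at each i in [0,11]:
  i=0: ✓ (all of [0,1])
  i=1: ✗ (fails at j=2)
  i=2: ✗ (fails at j=2)
  i=3: ✗ (fails at j=3)
  i=4: ✗ (fails at j=4)
  i=5: ✗ (fails at j=6)
  i=6: ✗ (fails at j=6)
  i=7: ✗ (fails at j=7)
  i=8: ✗ (fails at j=8)
  i=9: ✗ (fails at j=10)
  i=10: ✗ (fails at j=10)
  i=11: ✗ (fails at j=12)
Positions where it holds: {0} → 1.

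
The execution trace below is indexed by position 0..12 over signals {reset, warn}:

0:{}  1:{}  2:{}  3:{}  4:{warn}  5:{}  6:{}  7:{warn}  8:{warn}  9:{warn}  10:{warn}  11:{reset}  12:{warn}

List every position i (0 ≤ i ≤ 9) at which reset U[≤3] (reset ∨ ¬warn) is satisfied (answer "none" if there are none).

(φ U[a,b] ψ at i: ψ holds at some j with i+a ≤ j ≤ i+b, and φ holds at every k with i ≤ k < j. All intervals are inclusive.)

0, 1, 2, 3, 5, 6

Evaluate at each i in [0,9]:
  i=0: ✓ (rhs at j=0)
  i=1: ✓ (rhs at j=1)
  i=2: ✓ (rhs at j=2)
  i=3: ✓ (rhs at j=3)
  i=4: ✗ (lhs fails at k=4 before rhs at j=5)
  i=5: ✓ (rhs at j=5)
  i=6: ✓ (rhs at j=6)
  i=7: ✗ (no rhs in [7,10])
  i=8: ✗ (lhs fails at k=8 before rhs at j=11)
  i=9: ✗ (lhs fails at k=9 before rhs at j=11)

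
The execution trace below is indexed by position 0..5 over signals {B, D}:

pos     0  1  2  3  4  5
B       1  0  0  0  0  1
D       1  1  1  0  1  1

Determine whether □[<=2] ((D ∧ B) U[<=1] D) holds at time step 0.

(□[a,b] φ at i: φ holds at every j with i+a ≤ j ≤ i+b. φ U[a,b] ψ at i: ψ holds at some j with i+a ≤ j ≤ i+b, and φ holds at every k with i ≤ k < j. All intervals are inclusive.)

Check ((D ∧ B) U[<=1] D) at every j in [0,2]:
  j=0: holds
  j=1: holds
  j=2: holds
All positions satisfy it → formula holds.

True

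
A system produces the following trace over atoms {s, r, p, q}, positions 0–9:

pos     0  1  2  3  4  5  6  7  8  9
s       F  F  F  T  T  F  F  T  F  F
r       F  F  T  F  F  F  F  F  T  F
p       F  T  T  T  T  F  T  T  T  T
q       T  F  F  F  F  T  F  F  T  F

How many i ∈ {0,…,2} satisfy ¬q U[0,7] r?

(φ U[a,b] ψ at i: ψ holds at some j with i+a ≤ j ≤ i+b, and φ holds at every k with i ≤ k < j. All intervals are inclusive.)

2

Evaluate at each i in [0,2]:
  i=0: ✗ (lhs fails at k=0 before rhs at j=2)
  i=1: ✓ (rhs at j=2; lhs holds on [1,1])
  i=2: ✓ (rhs at j=2)
Positions where it holds: {1, 2} → 2.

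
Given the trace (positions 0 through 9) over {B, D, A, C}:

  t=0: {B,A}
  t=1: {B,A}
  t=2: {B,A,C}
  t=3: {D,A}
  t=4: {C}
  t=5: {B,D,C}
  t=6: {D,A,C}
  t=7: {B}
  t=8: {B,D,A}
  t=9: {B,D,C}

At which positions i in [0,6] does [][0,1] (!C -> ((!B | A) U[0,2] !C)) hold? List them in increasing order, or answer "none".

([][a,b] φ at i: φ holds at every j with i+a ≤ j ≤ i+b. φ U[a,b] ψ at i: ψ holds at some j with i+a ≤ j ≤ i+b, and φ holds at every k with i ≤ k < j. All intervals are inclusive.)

0, 1, 2, 3, 4, 5, 6

Evaluate at each i in [0,6]:
  i=0: ✓ (all of [0,1])
  i=1: ✓ (all of [1,2])
  i=2: ✓ (all of [2,3])
  i=3: ✓ (all of [3,4])
  i=4: ✓ (all of [4,5])
  i=5: ✓ (all of [5,6])
  i=6: ✓ (all of [6,7])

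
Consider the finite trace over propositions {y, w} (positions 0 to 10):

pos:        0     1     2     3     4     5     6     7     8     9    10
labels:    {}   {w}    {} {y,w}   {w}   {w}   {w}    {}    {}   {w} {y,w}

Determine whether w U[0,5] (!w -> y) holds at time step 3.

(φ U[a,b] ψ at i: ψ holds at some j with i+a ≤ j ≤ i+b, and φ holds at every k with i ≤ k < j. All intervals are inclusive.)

Yes

Need some j in [3,8] with (!w -> y), and w at every k in [3,j-1].
  j=3: (!w -> y) holds; no prefix to check → satisfied.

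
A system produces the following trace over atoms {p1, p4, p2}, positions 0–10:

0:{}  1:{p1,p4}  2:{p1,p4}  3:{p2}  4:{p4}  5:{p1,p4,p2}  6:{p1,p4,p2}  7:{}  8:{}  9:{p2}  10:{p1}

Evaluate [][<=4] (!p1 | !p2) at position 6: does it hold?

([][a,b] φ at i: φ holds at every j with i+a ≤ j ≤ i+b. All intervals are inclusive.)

Check (!p1 | !p2) at every j in [6,10]:
  j=6: false
  j=7: true
  j=8: true
  j=9: true
  j=10: true
Fails at j=6 → formula fails.

No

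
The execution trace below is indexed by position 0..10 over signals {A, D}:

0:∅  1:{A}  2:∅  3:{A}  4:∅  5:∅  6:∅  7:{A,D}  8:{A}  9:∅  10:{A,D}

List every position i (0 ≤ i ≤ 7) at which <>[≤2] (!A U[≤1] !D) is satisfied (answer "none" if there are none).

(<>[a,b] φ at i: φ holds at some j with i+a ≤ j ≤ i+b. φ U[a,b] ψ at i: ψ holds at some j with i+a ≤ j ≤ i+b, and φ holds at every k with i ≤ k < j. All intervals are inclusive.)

0, 1, 2, 3, 4, 5, 6, 7

Evaluate at each i in [0,7]:
  i=0: ✓ (witness j=0)
  i=1: ✓ (witness j=1)
  i=2: ✓ (witness j=2)
  i=3: ✓ (witness j=3)
  i=4: ✓ (witness j=4)
  i=5: ✓ (witness j=5)
  i=6: ✓ (witness j=6)
  i=7: ✓ (witness j=8)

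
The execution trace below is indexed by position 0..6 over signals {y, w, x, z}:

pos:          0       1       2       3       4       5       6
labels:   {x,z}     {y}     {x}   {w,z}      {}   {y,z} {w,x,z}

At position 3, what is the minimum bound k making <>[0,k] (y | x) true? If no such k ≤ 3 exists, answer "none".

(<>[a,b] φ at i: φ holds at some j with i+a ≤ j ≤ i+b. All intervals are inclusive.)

Scan j = 3,4,… for (y | x):
  j=3: fails
  j=4: fails
  j=5: holds
First hit at j=5, so smallest k = 5-3 = 2.

2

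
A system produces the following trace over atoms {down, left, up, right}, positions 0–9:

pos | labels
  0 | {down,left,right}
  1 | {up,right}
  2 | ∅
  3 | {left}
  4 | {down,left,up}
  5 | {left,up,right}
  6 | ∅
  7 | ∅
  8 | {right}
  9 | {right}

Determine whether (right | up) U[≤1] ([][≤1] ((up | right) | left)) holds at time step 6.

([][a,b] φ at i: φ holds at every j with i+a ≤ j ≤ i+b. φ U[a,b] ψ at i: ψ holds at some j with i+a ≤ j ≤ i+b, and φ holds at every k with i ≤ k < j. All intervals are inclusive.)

False

Need some j in [6,7] with [][≤1] ((up | right) | left), and (right | up) at every k in [6,j-1].
  j=6: [][≤1] ((up | right) | left) — fails at 6.
  j=7: [][≤1] ((up | right) | left) — fails at 7.
No j in the window works → until fails.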